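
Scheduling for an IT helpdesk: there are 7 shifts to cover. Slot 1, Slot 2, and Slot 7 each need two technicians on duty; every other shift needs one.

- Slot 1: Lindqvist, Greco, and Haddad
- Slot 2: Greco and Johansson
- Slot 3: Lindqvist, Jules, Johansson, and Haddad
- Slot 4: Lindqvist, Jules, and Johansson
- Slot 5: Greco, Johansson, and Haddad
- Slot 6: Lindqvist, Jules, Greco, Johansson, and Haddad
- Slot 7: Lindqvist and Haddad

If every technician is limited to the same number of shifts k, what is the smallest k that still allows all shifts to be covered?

With 5 technicians and 10 worker-slots to fill, someone must work at least ⌈10/5⌉ = 2 shifts, so k ≥ 2.
k = 2 works: Slot 1→Lindqvist+Greco, Slot 2→Greco+Johansson, Slot 3→Jules, Slot 4→Jules, Slot 5→Johansson, Slot 6→Haddad, Slot 7→Lindqvist+Haddad.
Loads: Lindqvist 2, Jules 2, Greco 2, Johansson 2, Haddad 2 — all ≤ 2.

2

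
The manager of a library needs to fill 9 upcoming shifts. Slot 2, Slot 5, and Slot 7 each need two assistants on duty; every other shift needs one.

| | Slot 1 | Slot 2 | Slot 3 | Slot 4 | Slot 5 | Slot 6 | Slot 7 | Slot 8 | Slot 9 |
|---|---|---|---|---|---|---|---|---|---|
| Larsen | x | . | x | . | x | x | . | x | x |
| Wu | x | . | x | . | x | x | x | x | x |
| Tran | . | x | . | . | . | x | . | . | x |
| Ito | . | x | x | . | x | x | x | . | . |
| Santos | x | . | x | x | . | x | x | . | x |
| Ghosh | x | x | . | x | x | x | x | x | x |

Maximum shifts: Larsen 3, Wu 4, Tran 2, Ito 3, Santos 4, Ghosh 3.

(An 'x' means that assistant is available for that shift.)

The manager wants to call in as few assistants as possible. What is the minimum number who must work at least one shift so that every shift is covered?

12 slots to fill and no one can take more than 4, so at least ⌈12/4⌉ = 3 assistants are needed.
Any 3 assistants together have capacity at most 4+4+3 = 11 < 12 slots, so 3 can never suffice.
Larsen, Wu, Tran, and Ghosh alone can cover everything: Slot 1→Larsen, Slot 2→Tran+Ghosh, Slot 3→Larsen, Slot 4→Ghosh, Slot 5→Larsen+Wu, Slot 6→Wu, Slot 7→Wu+Ghosh, Slot 8→Wu, Slot 9→Tran.

4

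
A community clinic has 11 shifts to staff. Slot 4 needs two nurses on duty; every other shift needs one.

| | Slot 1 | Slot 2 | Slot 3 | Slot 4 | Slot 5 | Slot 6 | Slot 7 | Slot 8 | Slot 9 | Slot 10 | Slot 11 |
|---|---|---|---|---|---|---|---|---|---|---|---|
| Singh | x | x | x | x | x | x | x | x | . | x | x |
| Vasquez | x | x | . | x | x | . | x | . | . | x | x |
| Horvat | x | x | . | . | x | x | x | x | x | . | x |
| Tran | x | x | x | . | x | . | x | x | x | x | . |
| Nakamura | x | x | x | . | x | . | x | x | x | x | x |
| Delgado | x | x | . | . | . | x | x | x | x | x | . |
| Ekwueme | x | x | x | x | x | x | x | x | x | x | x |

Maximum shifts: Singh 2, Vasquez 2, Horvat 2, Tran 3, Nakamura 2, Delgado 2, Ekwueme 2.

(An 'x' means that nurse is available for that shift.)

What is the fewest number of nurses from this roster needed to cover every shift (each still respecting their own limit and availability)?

12 slots to fill and no one can take more than 3, so at least ⌈12/3⌉ = 4 nurses are needed.
Any 5 nurses together have capacity at most 3+2+2+2+2 = 11 < 12 slots, so 5 can never suffice.
Singh, Vasquez, Horvat, Tran, Nakamura, and Delgado alone can cover everything: Slot 1→Nakamura, Slot 2→Nakamura, Slot 3→Singh, Slot 4→Singh+Vasquez, Slot 5→Tran, Slot 6→Horvat, Slot 7→Delgado, Slot 8→Tran, Slot 9→Horvat, Slot 10→Tran, Slot 11→Vasquez.

6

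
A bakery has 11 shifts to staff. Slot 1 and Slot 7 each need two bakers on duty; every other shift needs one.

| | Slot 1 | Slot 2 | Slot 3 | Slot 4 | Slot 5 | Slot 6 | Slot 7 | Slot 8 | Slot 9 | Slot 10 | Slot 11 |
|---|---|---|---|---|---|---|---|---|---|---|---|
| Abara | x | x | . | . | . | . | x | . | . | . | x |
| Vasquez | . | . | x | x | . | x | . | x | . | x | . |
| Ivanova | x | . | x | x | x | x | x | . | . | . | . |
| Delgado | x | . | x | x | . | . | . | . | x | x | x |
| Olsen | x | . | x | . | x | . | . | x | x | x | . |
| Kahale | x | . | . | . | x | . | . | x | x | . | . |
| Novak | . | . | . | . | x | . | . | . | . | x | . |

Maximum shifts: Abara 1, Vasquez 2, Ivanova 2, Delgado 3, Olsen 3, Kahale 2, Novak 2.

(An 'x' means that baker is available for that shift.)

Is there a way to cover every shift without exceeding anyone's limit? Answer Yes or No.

Total capacity is 15 and 13 slots are needed, so capacity alone doesn't rule it out.
Shifts {Slot 2, Slot 7} need 3 worker-slots in total, but the bakers available for any of those shifts (Abara and Ivanova) can supply at most 2 among them. So no valid schedule exists.

No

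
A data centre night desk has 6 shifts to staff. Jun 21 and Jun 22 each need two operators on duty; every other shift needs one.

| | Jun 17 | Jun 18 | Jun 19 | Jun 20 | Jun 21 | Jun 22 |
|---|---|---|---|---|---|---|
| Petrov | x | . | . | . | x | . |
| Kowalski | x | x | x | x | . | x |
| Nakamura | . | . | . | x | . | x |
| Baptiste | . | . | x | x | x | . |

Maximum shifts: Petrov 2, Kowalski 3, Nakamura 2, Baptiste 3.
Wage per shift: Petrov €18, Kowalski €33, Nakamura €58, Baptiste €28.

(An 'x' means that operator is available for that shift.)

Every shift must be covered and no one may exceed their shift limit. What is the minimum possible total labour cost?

Jun 18 can only be covered by Kowalski, so that assignment is forced.
Jun 21 can only be covered by Petrov and Baptiste, so that assignment is forced.
Jun 22 can only be covered by Kowalski and Nakamura, so that assignment is forced.
Picking the cheapest available operator for each shift independently would cost €244, and that bound is achievable.
An optimal schedule: Jun 17→Petrov, Jun 18→Kowalski, Jun 19→Baptiste, Jun 20→Baptiste, Jun 21→Petrov+Baptiste, Jun 22→Kowalski+Nakamura.
Total: 18 + 33 + 28 + 28 + 18 + 28 + 33 + 58 = €244.

€244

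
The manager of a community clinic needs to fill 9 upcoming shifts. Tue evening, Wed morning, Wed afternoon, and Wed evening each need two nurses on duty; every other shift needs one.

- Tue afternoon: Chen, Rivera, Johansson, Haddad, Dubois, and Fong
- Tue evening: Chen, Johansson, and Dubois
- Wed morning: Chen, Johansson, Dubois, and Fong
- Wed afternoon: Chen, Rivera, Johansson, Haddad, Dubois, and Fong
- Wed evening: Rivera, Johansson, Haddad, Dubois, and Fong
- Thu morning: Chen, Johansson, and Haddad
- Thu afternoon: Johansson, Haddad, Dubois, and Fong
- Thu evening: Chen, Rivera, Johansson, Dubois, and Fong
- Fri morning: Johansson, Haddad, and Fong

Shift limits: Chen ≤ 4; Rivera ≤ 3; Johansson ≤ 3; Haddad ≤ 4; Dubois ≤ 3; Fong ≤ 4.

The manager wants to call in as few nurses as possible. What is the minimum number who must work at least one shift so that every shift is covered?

13 slots to fill and no one can take more than 4, so at least ⌈13/4⌉ = 4 nurses are needed.
Chen, Rivera, Johansson, and Haddad alone can cover everything: Tue afternoon→Rivera, Tue evening→Chen+Johansson, Wed morning→Chen+Johansson, Wed afternoon→Rivera+Haddad, Wed evening→Rivera+Haddad, Thu morning→Chen, Thu afternoon→Johansson, Thu evening→Chen, Fri morning→Haddad.

4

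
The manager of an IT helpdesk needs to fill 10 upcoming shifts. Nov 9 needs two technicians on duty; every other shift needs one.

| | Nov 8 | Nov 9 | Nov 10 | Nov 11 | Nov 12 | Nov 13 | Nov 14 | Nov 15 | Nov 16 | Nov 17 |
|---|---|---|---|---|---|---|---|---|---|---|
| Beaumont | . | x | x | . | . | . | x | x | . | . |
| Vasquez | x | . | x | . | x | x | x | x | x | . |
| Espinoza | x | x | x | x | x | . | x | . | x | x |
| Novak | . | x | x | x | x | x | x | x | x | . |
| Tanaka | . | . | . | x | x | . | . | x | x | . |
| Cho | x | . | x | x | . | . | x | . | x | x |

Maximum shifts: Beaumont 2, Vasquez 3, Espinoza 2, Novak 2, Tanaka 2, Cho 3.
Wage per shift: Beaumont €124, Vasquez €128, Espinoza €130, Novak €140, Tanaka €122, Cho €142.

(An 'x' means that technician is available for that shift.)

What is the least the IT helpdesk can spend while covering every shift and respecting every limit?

€1416

Picking the cheapest available technician for each shift independently would cost €1376, but that ignores the shift limits.
An optimal schedule: Nov 8→Vasquez, Nov 9→Beaumont+Espinoza, Nov 10→Vasquez, Nov 11→Tanaka, Nov 12→Tanaka, Nov 13→Vasquez, Nov 14→Novak, Nov 15→Beaumont, Nov 16→Novak, Nov 17→Espinoza.
Total: 128 + 124 + 130 + 128 + 122 + 122 + 128 + 140 + 124 + 140 + 130 = €1416.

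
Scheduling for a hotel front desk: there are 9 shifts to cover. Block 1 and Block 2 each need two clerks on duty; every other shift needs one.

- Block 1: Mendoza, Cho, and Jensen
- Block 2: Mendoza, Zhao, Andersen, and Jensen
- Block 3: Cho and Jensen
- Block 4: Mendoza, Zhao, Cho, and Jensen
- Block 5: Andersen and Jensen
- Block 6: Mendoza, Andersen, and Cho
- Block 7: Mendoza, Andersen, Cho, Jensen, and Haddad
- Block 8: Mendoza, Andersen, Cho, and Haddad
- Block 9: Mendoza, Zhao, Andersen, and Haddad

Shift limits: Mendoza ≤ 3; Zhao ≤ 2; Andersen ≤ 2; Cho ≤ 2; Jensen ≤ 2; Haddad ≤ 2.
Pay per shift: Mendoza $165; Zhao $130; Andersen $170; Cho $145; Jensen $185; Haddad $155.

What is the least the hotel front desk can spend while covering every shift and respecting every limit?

$1695

Picking the cheapest available clerk for each shift independently would cost $1615, but that ignores the shift limits.
An optimal schedule: Block 1→Cho+Mendoza, Block 2→Mendoza+Andersen, Block 3→Cho, Block 4→Zhao, Block 5→Andersen, Block 6→Mendoza, Block 7→Haddad, Block 8→Haddad, Block 9→Zhao.
Total: 145 + 165 + 165 + 170 + 145 + 130 + 170 + 165 + 155 + 155 + 130 = $1695.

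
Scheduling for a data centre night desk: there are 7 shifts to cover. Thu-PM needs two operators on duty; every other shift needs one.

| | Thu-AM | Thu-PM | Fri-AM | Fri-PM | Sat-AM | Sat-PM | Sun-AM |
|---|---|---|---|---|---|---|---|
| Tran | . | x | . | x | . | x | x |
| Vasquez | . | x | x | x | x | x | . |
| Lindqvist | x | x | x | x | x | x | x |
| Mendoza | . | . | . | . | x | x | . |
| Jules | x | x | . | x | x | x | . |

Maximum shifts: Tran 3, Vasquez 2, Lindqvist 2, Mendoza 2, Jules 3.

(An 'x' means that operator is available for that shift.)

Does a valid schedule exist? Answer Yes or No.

One valid schedule: Thu-AM→Lindqvist, Thu-PM→Lindqvist+Jules, Fri-AM→Vasquez, Fri-PM→Tran, Sat-AM→Vasquez, Sat-PM→Tran, Sun-AM→Tran.
Loads: Tran 3/3, Vasquez 2/2, Lindqvist 2/2, Mendoza 0/2, Jules 1/3 — all within limits.

Yes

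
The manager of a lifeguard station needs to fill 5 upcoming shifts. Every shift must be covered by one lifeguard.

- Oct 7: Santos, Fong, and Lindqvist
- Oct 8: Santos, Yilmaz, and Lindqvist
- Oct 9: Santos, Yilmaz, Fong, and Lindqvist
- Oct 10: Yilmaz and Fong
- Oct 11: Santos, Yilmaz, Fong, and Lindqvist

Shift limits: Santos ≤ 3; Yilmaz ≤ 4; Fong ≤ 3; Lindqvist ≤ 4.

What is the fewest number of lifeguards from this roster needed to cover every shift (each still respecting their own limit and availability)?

2

5 slots to fill and no one can take more than 4, so at least ⌈5/4⌉ = 2 lifeguards are needed.
Santos and Yilmaz alone can cover everything: Oct 7→Santos, Oct 8→Santos, Oct 9→Santos, Oct 10→Yilmaz, Oct 11→Yilmaz.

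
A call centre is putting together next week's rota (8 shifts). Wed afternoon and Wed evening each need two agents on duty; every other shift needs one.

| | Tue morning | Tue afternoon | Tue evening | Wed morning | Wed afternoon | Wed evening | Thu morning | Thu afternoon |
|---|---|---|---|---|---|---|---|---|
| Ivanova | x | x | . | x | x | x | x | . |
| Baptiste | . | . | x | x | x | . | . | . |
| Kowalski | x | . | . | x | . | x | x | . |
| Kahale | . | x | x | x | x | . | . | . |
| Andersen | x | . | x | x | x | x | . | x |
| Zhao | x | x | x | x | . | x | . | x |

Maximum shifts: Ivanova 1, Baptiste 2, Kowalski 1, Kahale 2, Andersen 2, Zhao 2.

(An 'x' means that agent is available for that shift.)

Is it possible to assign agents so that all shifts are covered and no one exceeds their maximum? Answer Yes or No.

One valid schedule: Tue morning→Kowalski, Tue afternoon→Kahale, Tue evening→Baptiste, Wed morning→Zhao, Wed afternoon→Baptiste+Kahale, Wed evening→Andersen+Zhao, Thu morning→Ivanova, Thu afternoon→Andersen.
Loads: Ivanova 1/1, Baptiste 2/2, Kowalski 1/1, Kahale 2/2, Andersen 2/2, Zhao 2/2 — all within limits.

Yes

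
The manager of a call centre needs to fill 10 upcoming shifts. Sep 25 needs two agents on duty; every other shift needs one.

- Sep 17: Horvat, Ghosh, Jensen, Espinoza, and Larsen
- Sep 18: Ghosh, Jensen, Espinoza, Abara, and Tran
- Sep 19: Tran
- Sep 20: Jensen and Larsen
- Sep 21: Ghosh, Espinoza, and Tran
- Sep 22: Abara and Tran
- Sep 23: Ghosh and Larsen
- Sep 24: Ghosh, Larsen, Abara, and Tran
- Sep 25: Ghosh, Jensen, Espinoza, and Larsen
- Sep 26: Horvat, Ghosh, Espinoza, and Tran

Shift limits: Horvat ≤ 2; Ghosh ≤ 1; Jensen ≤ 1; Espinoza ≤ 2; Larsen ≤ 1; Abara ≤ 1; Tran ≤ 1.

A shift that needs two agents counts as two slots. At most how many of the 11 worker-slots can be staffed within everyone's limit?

Total capacity across all agents is 2+1+1+2+1+1+1 = 9, and 11 slots are needed, so at most 9 can be filled.
An assignment achieving 9: Sep 17→Horvat, Sep 19→Tran, Sep 20→Jensen, Sep 21→Espinoza, Sep 22→Abara, Sep 23→Ghosh, Sep 24→Larsen, Sep 25→Espinoza, Sep 26→Horvat.
Loads: Horvat 2/2, Ghosh 1/1, Jensen 1/1, Espinoza 2/2, Larsen 1/1, Abara 1/1, Tran 1/1.

9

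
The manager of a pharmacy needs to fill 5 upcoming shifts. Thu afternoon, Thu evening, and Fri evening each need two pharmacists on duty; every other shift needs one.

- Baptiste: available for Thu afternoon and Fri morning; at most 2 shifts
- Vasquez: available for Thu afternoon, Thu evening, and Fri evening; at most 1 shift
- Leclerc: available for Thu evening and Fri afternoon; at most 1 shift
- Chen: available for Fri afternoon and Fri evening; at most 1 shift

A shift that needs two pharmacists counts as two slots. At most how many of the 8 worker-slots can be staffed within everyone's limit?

Total capacity across all pharmacists is 2+1+1+1 = 5, and 8 slots are needed, so at most 5 can be filled.
An assignment achieving 5: Thu afternoon→Baptiste+Vasquez, Thu evening→Leclerc, Fri morning→Baptiste, Fri afternoon→Chen.
Loads: Baptiste 2/2, Vasquez 1/1, Leclerc 1/1, Chen 1/1.

5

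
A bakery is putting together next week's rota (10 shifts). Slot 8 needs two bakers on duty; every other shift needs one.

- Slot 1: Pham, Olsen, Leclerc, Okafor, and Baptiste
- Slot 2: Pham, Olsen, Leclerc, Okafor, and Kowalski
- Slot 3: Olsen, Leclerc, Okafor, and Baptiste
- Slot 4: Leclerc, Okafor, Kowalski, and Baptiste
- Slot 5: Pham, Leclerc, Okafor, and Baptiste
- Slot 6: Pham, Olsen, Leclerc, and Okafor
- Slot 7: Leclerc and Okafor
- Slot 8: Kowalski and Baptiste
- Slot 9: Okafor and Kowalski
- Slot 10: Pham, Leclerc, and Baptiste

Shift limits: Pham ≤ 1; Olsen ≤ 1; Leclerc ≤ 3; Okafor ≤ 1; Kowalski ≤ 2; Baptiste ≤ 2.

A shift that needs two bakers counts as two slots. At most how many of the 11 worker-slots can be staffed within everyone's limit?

10

Total capacity across all bakers is 1+1+3+1+2+2 = 10, and 11 slots are needed, so at most 10 can be filled.
An assignment achieving 10: Slot 1→Baptiste, Slot 2→Kowalski, Slot 3→Olsen, Slot 4→Leclerc, Slot 5→Leclerc, Slot 7→Leclerc, Slot 8→Kowalski+Baptiste, Slot 9→Okafor, Slot 10→Pham.
Loads: Pham 1/1, Olsen 1/1, Leclerc 3/3, Okafor 1/1, Kowalski 2/2, Baptiste 2/2.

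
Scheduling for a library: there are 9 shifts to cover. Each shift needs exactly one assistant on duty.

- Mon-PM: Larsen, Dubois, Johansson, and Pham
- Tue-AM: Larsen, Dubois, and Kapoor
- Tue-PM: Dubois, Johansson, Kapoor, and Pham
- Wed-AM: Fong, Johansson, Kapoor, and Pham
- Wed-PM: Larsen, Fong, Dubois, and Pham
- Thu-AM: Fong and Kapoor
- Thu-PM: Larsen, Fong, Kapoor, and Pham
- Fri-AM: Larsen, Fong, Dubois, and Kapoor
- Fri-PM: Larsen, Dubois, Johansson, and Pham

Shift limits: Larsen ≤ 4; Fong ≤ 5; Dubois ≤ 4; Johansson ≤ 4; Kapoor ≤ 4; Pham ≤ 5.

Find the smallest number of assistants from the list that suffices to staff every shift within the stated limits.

2

9 slots to fill and no one can take more than 5, so at least ⌈9/5⌉ = 2 assistants are needed.
Fong and Dubois alone can cover everything: Mon-PM→Dubois, Tue-AM→Dubois, Tue-PM→Dubois, Wed-AM→Fong, Wed-PM→Fong, Thu-AM→Fong, Thu-PM→Fong, Fri-AM→Fong, Fri-PM→Dubois.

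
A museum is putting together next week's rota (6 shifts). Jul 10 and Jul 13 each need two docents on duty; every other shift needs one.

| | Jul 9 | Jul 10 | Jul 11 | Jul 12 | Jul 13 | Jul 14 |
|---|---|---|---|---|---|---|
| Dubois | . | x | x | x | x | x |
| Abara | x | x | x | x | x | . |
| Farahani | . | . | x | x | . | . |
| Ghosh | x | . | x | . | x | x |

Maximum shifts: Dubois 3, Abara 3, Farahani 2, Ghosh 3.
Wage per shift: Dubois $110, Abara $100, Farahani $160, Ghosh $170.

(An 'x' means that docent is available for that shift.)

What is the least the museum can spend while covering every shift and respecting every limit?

Jul 10 can only be covered by Dubois and Abara, so that assignment is forced.
Picking the cheapest available docent for each shift independently would cost $830, but that ignores the shift limits.
An optimal schedule: Jul 9→Abara, Jul 10→Abara+Dubois, Jul 11→Farahani, Jul 12→Farahani, Jul 13→Abara+Dubois, Jul 14→Dubois.
Total: 100 + 100 + 110 + 160 + 160 + 100 + 110 + 110 = $950.

$950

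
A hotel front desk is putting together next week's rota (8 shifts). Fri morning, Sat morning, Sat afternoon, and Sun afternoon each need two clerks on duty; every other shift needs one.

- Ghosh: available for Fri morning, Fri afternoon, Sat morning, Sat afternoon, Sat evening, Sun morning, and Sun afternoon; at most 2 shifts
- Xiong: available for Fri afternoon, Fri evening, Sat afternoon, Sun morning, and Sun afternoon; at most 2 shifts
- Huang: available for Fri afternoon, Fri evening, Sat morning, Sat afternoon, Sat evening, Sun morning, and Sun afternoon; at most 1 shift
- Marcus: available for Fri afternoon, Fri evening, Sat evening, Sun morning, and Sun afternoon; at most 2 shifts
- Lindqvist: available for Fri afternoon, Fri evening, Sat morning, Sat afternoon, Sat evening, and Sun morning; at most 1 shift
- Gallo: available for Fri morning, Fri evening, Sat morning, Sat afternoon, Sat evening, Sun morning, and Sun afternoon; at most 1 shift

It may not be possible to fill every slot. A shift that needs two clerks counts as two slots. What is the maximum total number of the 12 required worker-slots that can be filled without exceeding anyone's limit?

Total capacity across all clerks is 2+2+1+2+1+1 = 9, and 12 slots are needed, so at most 9 can be filled.
An assignment achieving 9: Fri morning→Ghosh+Gallo, Fri afternoon→Xiong, Fri evening→Xiong, Sat morning→Ghosh+Huang, Sat afternoon→Lindqvist, Sat evening→Marcus, Sun afternoon→Marcus.
Loads: Ghosh 2/2, Xiong 2/2, Huang 1/1, Marcus 2/2, Lindqvist 1/1, Gallo 1/1.

9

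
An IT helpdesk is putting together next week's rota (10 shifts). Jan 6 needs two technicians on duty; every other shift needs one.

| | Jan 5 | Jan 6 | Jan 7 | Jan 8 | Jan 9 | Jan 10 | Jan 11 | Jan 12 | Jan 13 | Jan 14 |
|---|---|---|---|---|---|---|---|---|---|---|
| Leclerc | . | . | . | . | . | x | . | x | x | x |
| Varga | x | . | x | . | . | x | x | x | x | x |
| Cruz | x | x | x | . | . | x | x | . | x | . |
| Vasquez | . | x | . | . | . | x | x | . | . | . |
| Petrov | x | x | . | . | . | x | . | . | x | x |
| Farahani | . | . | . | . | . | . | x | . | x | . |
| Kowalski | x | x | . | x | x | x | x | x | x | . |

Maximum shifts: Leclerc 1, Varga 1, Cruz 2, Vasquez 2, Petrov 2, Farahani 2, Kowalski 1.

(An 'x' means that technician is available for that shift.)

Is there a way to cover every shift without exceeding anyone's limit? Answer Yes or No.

Total capacity is 11 and 11 slots are needed, so capacity alone doesn't rule it out.
Shifts {Jan 8, Jan 9} need 2 worker-slots in total, but the technicians available for any of those shifts (Kowalski) can supply at most 1 among them. So no valid schedule exists.

No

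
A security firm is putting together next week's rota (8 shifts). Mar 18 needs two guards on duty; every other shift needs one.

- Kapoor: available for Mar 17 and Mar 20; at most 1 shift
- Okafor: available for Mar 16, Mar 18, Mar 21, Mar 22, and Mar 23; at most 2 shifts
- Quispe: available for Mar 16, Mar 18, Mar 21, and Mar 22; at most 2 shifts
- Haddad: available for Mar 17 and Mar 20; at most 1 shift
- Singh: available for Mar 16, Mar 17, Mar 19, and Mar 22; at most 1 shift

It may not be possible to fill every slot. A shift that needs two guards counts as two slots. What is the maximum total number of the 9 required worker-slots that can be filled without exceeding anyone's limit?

7

Total capacity across all guards is 1+2+2+1+1 = 7, and 9 slots are needed, so at most 7 can be filled.
An assignment achieving 7: Mar 17→Haddad, Mar 18→Okafor+Quispe, Mar 19→Singh, Mar 20→Kapoor, Mar 21→Quispe, Mar 23→Okafor.
Loads: Kapoor 1/1, Okafor 2/2, Quispe 2/2, Haddad 1/1, Singh 1/1.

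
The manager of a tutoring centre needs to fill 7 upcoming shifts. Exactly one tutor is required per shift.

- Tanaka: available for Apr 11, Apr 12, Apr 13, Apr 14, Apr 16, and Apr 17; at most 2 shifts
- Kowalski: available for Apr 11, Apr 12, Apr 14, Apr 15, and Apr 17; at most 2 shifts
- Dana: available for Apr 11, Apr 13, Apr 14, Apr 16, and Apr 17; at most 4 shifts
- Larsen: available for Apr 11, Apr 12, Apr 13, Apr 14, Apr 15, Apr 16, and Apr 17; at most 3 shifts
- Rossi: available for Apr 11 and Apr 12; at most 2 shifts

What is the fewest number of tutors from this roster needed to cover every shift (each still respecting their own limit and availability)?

7 slots to fill and no one can take more than 4, so at least ⌈7/4⌉ = 2 tutors are needed.
Dana and Larsen alone can cover everything: Apr 11→Dana, Apr 12→Larsen, Apr 13→Dana, Apr 14→Dana, Apr 15→Larsen, Apr 16→Dana, Apr 17→Larsen.

2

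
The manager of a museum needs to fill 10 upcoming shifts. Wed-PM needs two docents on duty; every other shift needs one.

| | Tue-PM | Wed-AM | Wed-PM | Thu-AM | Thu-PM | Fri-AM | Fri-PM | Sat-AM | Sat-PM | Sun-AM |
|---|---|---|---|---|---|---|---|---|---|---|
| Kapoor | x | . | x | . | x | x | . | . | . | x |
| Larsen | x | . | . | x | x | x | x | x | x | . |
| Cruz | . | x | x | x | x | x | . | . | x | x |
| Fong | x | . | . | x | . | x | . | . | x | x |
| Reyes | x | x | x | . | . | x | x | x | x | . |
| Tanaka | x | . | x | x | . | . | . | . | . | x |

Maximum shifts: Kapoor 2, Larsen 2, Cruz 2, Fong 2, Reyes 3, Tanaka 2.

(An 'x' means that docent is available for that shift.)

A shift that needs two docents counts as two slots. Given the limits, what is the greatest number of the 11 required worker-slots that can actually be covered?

Total capacity across all docents is 2+2+2+2+3+2 = 13, and 11 slots are needed, so at most 11 can be filled.
An assignment achieving 11: Tue-PM→Reyes, Wed-AM→Cruz, Wed-PM→Kapoor+Cruz, Thu-AM→Fong, Thu-PM→Kapoor, Fri-AM→Reyes, Fri-PM→Larsen, Sat-AM→Larsen, Sat-PM→Fong, Sun-AM→Tanaka.
Loads: Kapoor 2/2, Larsen 2/2, Cruz 2/2, Fong 2/2, Reyes 2/3, Tanaka 1/2.

11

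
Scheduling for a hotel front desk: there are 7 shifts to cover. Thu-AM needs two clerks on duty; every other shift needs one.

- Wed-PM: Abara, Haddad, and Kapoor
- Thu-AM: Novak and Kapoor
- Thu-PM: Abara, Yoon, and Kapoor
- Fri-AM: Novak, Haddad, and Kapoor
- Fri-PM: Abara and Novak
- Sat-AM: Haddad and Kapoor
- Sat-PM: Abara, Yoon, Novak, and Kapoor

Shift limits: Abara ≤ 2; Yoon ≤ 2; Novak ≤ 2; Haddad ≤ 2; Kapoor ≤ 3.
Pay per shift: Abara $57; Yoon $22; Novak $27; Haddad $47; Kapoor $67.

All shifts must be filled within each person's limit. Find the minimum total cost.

Thu-AM can only be covered by Novak and Kapoor, so that assignment is forced.
Picking the cheapest available clerk for each shift independently would cost $286, but that ignores the shift limits.
An optimal schedule: Wed-PM→Abara, Thu-AM→Novak+Kapoor, Thu-PM→Yoon, Fri-AM→Haddad, Fri-PM→Novak, Sat-AM→Haddad, Sat-PM→Yoon.
Total: 57 + 27 + 67 + 22 + 47 + 27 + 47 + 22 = $316.

$316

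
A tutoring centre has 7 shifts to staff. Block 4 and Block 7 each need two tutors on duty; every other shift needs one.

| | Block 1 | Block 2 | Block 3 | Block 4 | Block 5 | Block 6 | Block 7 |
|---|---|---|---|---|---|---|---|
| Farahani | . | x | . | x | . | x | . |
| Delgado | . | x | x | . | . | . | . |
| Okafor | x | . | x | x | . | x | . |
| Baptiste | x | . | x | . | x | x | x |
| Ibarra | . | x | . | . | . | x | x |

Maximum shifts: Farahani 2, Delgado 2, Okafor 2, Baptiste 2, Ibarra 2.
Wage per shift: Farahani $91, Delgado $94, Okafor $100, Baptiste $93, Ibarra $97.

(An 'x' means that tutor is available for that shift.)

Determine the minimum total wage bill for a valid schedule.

Block 4 can only be covered by Farahani and Okafor, so that assignment is forced.
Block 5 can only be covered by Baptiste, so that assignment is forced.
Block 7 can only be covered by Baptiste and Ibarra, so that assignment is forced.
Picking the cheapest available tutor for each shift independently would cost $842, but that ignores the shift limits.
An optimal schedule: Block 1→Okafor, Block 2→Delgado, Block 3→Delgado, Block 4→Farahani+Okafor, Block 5→Baptiste, Block 6→Farahani, Block 7→Baptiste+Ibarra.
Total: 100 + 94 + 94 + 91 + 100 + 93 + 91 + 93 + 97 = $853.

$853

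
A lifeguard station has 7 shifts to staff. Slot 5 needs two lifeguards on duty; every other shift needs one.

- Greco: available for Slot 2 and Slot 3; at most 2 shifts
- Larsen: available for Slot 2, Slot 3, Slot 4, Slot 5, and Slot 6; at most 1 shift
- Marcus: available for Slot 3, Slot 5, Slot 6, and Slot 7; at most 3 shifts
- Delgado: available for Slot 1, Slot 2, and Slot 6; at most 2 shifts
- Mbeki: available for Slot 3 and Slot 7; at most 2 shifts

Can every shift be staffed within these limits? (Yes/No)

No

Total capacity is 10 and 8 slots are needed, so capacity alone doesn't rule it out.
Shifts {Slot 4, Slot 5} need 3 worker-slots in total, but the lifeguards available for any of those shifts (Larsen and Marcus) can supply at most 2 among them. So no valid schedule exists.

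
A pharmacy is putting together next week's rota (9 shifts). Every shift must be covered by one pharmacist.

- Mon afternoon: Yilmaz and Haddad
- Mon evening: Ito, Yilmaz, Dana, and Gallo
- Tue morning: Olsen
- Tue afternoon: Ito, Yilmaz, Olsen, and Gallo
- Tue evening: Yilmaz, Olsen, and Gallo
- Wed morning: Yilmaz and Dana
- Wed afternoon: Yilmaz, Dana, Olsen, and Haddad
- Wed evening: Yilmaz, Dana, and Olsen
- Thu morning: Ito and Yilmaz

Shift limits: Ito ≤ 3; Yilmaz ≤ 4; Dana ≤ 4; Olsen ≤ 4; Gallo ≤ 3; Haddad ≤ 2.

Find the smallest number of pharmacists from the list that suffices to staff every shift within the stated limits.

9 slots to fill and no one can take more than 4, so at least ⌈9/4⌉ = 3 pharmacists are needed.
Ito, Yilmaz, and Olsen alone can cover everything: Mon afternoon→Yilmaz, Mon evening→Ito, Tue morning→Olsen, Tue afternoon→Ito, Tue evening→Yilmaz, Wed morning→Yilmaz, Wed afternoon→Yilmaz, Wed evening→Olsen, Thu morning→Ito.

3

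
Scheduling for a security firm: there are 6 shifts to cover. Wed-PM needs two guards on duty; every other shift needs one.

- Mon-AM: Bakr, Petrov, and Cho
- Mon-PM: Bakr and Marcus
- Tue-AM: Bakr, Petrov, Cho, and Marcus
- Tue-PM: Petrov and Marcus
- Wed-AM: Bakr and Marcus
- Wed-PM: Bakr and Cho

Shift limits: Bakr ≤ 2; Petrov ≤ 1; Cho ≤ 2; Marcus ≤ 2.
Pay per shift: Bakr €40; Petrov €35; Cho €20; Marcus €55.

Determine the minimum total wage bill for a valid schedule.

€265

Wed-PM can only be covered by Bakr and Cho, so that assignment is forced.
Picking the cheapest available guard for each shift independently would cost €215, but that ignores the shift limits.
An optimal schedule: Mon-AM→Cho, Mon-PM→Bakr, Tue-AM→Marcus, Tue-PM→Petrov, Wed-AM→Marcus, Wed-PM→Bakr+Cho.
Total: 20 + 40 + 55 + 35 + 55 + 40 + 20 = €265.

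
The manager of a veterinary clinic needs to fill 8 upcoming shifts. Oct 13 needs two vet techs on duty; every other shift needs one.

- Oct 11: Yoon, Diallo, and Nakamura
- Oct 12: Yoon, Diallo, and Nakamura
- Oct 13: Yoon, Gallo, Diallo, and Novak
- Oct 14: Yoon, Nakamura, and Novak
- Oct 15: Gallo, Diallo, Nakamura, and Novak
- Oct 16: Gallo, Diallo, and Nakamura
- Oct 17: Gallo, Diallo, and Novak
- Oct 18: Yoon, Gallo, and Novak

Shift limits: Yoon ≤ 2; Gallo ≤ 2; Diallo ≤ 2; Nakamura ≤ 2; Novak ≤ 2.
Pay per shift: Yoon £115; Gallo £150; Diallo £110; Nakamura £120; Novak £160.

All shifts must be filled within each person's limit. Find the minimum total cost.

£1150

Picking the cheapest available vet tech for each shift independently would cost £1005, but that ignores the shift limits.
An optimal schedule: Oct 11→Diallo, Oct 12→Diallo, Oct 13→Gallo+Novak, Oct 14→Yoon, Oct 15→Nakamura, Oct 16→Nakamura, Oct 17→Gallo, Oct 18→Yoon.
Total: 110 + 110 + 150 + 160 + 115 + 120 + 120 + 150 + 115 = £1150.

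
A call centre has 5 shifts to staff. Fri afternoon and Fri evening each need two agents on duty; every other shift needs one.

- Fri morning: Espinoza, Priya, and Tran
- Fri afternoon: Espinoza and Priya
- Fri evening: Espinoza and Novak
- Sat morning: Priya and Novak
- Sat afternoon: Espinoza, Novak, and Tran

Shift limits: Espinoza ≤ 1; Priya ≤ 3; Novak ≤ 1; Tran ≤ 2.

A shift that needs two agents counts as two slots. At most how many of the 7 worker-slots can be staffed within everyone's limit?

6

Total capacity across all agents is 1+3+1+2 = 7, and 7 slots are needed, so at most 7 can be filled.
Shifts {Fri afternoon, Fri evening} need 4 slots but only Espinoza, Priya, and Novak are available for them, supplying at most 3 — so at least 1 slot must go unfilled.
An assignment achieving 6: Fri morning→Priya, Fri afternoon→Espinoza+Priya, Fri evening→Novak, Sat morning→Priya, Sat afternoon→Tran.
Loads: Espinoza 1/1, Priya 3/3, Novak 1/1, Tran 1/2.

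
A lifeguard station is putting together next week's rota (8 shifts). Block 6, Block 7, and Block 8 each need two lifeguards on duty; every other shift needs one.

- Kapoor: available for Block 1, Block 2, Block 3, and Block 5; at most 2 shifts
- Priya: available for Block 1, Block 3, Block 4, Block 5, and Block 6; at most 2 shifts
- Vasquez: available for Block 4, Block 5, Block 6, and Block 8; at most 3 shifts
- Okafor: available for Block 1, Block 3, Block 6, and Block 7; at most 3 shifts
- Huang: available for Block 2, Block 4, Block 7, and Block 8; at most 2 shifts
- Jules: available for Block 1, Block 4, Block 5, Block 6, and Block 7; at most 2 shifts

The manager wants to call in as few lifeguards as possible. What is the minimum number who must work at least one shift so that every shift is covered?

11 slots to fill and no one can take more than 3, so at least ⌈11/3⌉ = 4 lifeguards are needed.
Any 4 lifeguards together have capacity at most 3+3+2+2 = 10 < 11 slots, so 4 can never suffice.
Kapoor, Priya, Vasquez, Okafor, and Huang alone can cover everything: Block 1→Kapoor, Block 2→Kapoor, Block 3→Priya, Block 4→Priya, Block 5→Vasquez, Block 6→Vasquez+Okafor, Block 7→Okafor+Huang, Block 8→Vasquez+Huang.

5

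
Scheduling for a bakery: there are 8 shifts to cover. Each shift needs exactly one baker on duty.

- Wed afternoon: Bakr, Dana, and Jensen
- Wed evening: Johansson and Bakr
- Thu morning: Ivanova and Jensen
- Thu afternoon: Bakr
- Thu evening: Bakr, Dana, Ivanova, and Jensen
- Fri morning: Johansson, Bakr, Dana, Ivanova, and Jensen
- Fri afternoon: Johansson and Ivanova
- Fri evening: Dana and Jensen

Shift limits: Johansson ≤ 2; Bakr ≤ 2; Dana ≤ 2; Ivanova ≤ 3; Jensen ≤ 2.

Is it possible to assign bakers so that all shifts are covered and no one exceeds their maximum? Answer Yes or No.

Yes

Thu afternoon can only be covered by Bakr, so that assignment is forced.
One valid schedule: Wed afternoon→Bakr, Wed evening→Johansson, Thu morning→Ivanova, Thu afternoon→Bakr, Thu evening→Dana, Fri morning→Ivanova, Fri afternoon→Johansson, Fri evening→Dana.
Loads: Johansson 2/2, Bakr 2/2, Dana 2/2, Ivanova 2/3, Jensen 0/2 — all within limits.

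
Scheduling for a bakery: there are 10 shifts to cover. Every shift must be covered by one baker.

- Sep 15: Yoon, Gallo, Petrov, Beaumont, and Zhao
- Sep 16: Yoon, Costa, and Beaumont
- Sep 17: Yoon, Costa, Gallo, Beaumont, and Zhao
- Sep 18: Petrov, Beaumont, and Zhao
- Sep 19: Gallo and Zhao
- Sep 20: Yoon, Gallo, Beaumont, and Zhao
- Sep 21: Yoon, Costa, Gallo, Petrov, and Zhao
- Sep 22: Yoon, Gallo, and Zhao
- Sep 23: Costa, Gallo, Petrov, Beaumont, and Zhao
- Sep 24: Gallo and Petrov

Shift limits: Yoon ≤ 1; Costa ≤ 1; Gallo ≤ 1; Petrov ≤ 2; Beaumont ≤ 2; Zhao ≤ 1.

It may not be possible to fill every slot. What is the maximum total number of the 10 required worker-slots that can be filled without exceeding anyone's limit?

8

Total capacity across all bakers is 1+1+1+2+2+1 = 8, and 10 slots are needed, so at most 8 can be filled.
An assignment achieving 8: Sep 15→Beaumont, Sep 16→Yoon, Sep 17→Costa, Sep 18→Petrov, Sep 19→Gallo, Sep 20→Beaumont, Sep 22→Zhao, Sep 24→Petrov.
Loads: Yoon 1/1, Costa 1/1, Gallo 1/1, Petrov 2/2, Beaumont 2/2, Zhao 1/1.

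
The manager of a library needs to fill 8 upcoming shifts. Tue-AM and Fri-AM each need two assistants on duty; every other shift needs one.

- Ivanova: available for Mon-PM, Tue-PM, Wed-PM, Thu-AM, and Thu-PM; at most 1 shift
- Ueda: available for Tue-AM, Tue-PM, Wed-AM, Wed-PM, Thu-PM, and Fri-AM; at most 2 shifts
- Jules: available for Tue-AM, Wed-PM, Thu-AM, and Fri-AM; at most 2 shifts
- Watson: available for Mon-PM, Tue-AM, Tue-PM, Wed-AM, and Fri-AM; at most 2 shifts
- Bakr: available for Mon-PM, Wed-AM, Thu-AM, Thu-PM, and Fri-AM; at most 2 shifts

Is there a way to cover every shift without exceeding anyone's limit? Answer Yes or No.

Total capacity is 1+2+2+2+2 = 9 but 10 worker-slots are needed — infeasible.

No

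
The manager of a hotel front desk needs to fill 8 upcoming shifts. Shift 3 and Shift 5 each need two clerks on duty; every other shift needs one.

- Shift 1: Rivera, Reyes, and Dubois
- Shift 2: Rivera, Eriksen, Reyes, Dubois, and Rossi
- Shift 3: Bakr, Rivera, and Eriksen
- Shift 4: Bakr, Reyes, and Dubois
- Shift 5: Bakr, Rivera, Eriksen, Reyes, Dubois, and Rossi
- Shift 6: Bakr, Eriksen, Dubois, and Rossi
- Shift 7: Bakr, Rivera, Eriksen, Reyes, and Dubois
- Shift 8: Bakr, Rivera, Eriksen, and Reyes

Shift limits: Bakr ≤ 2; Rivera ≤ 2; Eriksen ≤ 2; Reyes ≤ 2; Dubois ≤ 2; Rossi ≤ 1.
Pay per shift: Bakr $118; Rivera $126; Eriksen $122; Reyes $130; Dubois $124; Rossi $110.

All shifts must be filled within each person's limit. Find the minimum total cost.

Picking the cheapest available clerk for each shift independently would cost $1166, but that ignores the shift limits.
An optimal schedule: Shift 1→Dubois, Shift 2→Dubois, Shift 3→Bakr+Eriksen, Shift 4→Bakr, Shift 5→Rivera+Reyes, Shift 6→Rossi, Shift 7→Rivera, Shift 8→Eriksen.
Total: 124 + 124 + 118 + 122 + 118 + 126 + 130 + 110 + 126 + 122 = $1220.

$1220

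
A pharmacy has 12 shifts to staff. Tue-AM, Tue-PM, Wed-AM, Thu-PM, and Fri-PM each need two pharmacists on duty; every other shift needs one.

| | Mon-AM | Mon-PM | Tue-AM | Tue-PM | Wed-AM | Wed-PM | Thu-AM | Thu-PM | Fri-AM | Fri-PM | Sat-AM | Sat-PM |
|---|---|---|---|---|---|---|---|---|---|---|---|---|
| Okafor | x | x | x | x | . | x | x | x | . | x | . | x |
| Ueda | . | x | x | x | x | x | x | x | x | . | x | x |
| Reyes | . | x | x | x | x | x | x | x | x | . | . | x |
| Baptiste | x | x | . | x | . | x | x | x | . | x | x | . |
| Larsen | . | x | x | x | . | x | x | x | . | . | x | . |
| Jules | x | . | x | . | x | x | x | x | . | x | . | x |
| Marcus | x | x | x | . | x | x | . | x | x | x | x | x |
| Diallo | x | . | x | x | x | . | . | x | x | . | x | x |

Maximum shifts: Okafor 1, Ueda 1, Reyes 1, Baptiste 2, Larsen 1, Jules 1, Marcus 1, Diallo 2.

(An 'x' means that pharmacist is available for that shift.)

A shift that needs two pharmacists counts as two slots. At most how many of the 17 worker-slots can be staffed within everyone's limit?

Total capacity across all pharmacists is 1+1+1+2+1+1+1+2 = 10, and 17 slots are needed, so at most 10 can be filled.
An assignment achieving 10: Mon-AM→Baptiste, Mon-PM→Marcus, Tue-PM→Diallo, Wed-AM→Reyes+Jules, Fri-AM→Ueda, Fri-PM→Okafor+Baptiste, Sat-AM→Larsen, Sat-PM→Diallo.
Loads: Okafor 1/1, Ueda 1/1, Reyes 1/1, Baptiste 2/2, Larsen 1/1, Jules 1/1, Marcus 1/1, Diallo 2/2.

10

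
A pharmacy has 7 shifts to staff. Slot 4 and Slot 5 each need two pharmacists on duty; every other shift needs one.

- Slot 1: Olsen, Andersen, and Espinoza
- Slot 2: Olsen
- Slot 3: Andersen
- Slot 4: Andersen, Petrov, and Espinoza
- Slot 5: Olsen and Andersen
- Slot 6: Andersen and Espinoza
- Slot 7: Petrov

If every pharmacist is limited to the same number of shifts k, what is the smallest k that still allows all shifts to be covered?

3

With 4 pharmacists and 9 worker-slots to fill, someone must work at least ⌈9/4⌉ = 3 shifts, so k ≥ 3.
k = 3 works: Slot 1→Olsen, Slot 2→Olsen, Slot 3→Andersen, Slot 4→Petrov+Espinoza, Slot 5→Olsen+Andersen, Slot 6→Andersen, Slot 7→Petrov.
Loads: Olsen 3, Andersen 3, Petrov 2, Espinoza 1 — all ≤ 3.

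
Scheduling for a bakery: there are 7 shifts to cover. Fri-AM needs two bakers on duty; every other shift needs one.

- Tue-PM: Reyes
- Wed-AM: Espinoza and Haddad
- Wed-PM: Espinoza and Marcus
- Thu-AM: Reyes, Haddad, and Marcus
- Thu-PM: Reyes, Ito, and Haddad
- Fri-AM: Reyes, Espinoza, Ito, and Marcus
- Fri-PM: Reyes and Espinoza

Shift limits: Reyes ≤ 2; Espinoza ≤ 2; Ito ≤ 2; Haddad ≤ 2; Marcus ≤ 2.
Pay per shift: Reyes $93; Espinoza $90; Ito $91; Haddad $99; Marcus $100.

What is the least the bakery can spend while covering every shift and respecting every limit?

$746

Tue-PM can only be covered by Reyes, so that assignment is forced.
Picking the cheapest available baker for each shift independently would cost $728, but that ignores the shift limits.
An optimal schedule: Tue-PM→Reyes, Wed-AM→Haddad, Wed-PM→Espinoza, Thu-AM→Haddad, Thu-PM→Ito, Fri-AM→Ito+Reyes, Fri-PM→Espinoza.
Total: 93 + 99 + 90 + 99 + 91 + 91 + 93 + 90 = $746.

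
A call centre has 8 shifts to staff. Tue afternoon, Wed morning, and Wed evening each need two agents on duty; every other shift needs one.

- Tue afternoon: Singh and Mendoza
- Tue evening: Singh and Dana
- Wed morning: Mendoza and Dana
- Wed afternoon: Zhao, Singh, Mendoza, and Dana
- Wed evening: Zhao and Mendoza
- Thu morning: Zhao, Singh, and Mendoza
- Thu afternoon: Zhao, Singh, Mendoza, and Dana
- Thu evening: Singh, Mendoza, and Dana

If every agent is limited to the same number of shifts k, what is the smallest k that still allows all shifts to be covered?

With 4 agents and 11 worker-slots to fill, someone must work at least ⌈11/4⌉ = 3 shifts, so k ≥ 3.
k = 3 works: Tue afternoon→Singh+Mendoza, Tue evening→Singh, Wed morning→Mendoza+Dana, Wed afternoon→Zhao, Wed evening→Zhao+Mendoza, Thu morning→Zhao, Thu afternoon→Dana, Thu evening→Singh.
Loads: Zhao 3, Singh 3, Mendoza 3, Dana 2 — all ≤ 3.

3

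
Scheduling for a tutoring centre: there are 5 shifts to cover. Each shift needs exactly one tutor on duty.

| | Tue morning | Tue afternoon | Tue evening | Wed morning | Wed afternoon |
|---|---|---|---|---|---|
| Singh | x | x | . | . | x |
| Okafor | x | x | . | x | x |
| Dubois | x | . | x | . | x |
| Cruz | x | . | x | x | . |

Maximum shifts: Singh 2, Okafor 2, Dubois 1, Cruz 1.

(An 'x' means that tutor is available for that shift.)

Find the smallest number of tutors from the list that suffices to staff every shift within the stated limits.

5 slots to fill and no one can take more than 2, so at least ⌈5/2⌉ = 3 tutors are needed.
Singh, Okafor, and Dubois alone can cover everything: Tue morning→Singh, Tue afternoon→Singh, Tue evening→Dubois, Wed morning→Okafor, Wed afternoon→Okafor.

3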